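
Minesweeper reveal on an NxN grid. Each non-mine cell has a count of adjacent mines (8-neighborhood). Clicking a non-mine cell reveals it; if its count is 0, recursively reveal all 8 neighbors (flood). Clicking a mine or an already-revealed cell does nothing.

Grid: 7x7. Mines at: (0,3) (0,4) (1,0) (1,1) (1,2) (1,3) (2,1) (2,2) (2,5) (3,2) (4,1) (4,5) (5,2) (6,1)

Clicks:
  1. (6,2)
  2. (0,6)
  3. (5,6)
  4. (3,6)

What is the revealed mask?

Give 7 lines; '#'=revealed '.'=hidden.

Answer: .....##
.....##
.......
......#
.......
......#
..#....

Derivation:
Click 1 (6,2) count=2: revealed 1 new [(6,2)] -> total=1
Click 2 (0,6) count=0: revealed 4 new [(0,5) (0,6) (1,5) (1,6)] -> total=5
Click 3 (5,6) count=1: revealed 1 new [(5,6)] -> total=6
Click 4 (3,6) count=2: revealed 1 new [(3,6)] -> total=7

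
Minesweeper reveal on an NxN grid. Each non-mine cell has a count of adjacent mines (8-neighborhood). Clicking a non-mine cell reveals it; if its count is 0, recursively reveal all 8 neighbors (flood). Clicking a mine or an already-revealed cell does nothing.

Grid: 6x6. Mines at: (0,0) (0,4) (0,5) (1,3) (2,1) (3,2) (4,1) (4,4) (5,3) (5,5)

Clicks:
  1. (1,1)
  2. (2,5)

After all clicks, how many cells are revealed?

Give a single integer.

Click 1 (1,1) count=2: revealed 1 new [(1,1)] -> total=1
Click 2 (2,5) count=0: revealed 6 new [(1,4) (1,5) (2,4) (2,5) (3,4) (3,5)] -> total=7

Answer: 7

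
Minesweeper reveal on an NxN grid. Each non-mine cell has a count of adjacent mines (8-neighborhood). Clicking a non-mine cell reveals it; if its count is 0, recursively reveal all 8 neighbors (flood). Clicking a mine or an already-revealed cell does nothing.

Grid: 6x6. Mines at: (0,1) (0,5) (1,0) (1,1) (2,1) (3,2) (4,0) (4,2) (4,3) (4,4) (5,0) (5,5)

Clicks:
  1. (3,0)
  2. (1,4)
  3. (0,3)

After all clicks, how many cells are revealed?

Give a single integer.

Click 1 (3,0) count=2: revealed 1 new [(3,0)] -> total=1
Click 2 (1,4) count=1: revealed 1 new [(1,4)] -> total=2
Click 3 (0,3) count=0: revealed 13 new [(0,2) (0,3) (0,4) (1,2) (1,3) (1,5) (2,2) (2,3) (2,4) (2,5) (3,3) (3,4) (3,5)] -> total=15

Answer: 15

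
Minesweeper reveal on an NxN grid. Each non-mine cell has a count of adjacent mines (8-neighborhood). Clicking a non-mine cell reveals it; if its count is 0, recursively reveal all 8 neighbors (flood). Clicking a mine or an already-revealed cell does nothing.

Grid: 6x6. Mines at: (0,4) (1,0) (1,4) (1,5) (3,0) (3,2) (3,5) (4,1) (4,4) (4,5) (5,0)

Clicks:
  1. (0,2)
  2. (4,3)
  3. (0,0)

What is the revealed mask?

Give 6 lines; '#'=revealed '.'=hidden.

Answer: ####..
.###..
.###..
......
...#..
......

Derivation:
Click 1 (0,2) count=0: revealed 9 new [(0,1) (0,2) (0,3) (1,1) (1,2) (1,3) (2,1) (2,2) (2,3)] -> total=9
Click 2 (4,3) count=2: revealed 1 new [(4,3)] -> total=10
Click 3 (0,0) count=1: revealed 1 new [(0,0)] -> total=11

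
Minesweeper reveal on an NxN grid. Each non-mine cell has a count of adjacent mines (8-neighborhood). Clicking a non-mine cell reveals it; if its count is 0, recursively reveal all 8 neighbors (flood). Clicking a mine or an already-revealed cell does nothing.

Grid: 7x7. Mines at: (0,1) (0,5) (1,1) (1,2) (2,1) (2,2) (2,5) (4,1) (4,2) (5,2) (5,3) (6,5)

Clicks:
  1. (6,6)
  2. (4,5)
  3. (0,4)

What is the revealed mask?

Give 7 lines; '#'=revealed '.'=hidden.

Click 1 (6,6) count=1: revealed 1 new [(6,6)] -> total=1
Click 2 (4,5) count=0: revealed 9 new [(3,4) (3,5) (3,6) (4,4) (4,5) (4,6) (5,4) (5,5) (5,6)] -> total=10
Click 3 (0,4) count=1: revealed 1 new [(0,4)] -> total=11

Answer: ....#..
.......
.......
....###
....###
....###
......#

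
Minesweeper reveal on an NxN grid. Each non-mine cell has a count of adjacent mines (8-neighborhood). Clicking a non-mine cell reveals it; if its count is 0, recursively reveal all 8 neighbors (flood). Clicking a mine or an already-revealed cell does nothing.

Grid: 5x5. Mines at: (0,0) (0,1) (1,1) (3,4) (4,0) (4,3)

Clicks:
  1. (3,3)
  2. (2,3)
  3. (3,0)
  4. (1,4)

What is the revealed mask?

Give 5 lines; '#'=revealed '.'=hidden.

Answer: ..###
..###
..###
#..#.
.....

Derivation:
Click 1 (3,3) count=2: revealed 1 new [(3,3)] -> total=1
Click 2 (2,3) count=1: revealed 1 new [(2,3)] -> total=2
Click 3 (3,0) count=1: revealed 1 new [(3,0)] -> total=3
Click 4 (1,4) count=0: revealed 8 new [(0,2) (0,3) (0,4) (1,2) (1,3) (1,4) (2,2) (2,4)] -> total=11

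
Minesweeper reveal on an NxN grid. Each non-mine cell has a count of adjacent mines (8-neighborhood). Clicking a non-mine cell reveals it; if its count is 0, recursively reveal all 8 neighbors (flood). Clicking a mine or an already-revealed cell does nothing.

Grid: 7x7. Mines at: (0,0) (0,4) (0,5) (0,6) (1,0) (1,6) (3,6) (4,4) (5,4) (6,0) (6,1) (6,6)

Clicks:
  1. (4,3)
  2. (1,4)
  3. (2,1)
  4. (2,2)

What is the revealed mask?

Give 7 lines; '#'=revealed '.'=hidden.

Answer: .###...
.#####.
######.
######.
####...
####...
.......

Derivation:
Click 1 (4,3) count=2: revealed 1 new [(4,3)] -> total=1
Click 2 (1,4) count=2: revealed 1 new [(1,4)] -> total=2
Click 3 (2,1) count=1: revealed 1 new [(2,1)] -> total=3
Click 4 (2,2) count=0: revealed 25 new [(0,1) (0,2) (0,3) (1,1) (1,2) (1,3) (1,5) (2,0) (2,2) (2,3) (2,4) (2,5) (3,0) (3,1) (3,2) (3,3) (3,4) (3,5) (4,0) (4,1) (4,2) (5,0) (5,1) (5,2) (5,3)] -> total=28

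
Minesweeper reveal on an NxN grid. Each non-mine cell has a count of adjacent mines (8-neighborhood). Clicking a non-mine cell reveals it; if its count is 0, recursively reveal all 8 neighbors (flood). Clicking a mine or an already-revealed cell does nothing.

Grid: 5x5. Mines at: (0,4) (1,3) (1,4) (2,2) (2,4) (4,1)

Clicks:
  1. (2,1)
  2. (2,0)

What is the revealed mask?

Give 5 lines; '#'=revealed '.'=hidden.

Click 1 (2,1) count=1: revealed 1 new [(2,1)] -> total=1
Click 2 (2,0) count=0: revealed 9 new [(0,0) (0,1) (0,2) (1,0) (1,1) (1,2) (2,0) (3,0) (3,1)] -> total=10

Answer: ###..
###..
##...
##...
.....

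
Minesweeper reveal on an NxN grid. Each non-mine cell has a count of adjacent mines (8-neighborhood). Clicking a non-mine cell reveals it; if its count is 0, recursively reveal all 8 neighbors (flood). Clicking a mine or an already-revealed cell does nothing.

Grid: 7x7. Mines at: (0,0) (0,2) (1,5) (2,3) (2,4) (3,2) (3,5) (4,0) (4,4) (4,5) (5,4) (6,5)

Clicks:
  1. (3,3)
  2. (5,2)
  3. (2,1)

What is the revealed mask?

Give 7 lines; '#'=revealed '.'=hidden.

Answer: .......
.......
.#.....
...#...
.###...
####...
####...

Derivation:
Click 1 (3,3) count=4: revealed 1 new [(3,3)] -> total=1
Click 2 (5,2) count=0: revealed 11 new [(4,1) (4,2) (4,3) (5,0) (5,1) (5,2) (5,3) (6,0) (6,1) (6,2) (6,3)] -> total=12
Click 3 (2,1) count=1: revealed 1 new [(2,1)] -> total=13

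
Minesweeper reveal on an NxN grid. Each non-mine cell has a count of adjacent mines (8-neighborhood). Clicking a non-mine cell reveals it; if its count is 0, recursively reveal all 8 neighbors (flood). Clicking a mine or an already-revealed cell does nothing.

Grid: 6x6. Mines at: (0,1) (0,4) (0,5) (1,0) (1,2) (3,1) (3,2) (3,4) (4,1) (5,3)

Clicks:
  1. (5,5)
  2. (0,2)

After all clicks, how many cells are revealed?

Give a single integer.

Click 1 (5,5) count=0: revealed 4 new [(4,4) (4,5) (5,4) (5,5)] -> total=4
Click 2 (0,2) count=2: revealed 1 new [(0,2)] -> total=5

Answer: 5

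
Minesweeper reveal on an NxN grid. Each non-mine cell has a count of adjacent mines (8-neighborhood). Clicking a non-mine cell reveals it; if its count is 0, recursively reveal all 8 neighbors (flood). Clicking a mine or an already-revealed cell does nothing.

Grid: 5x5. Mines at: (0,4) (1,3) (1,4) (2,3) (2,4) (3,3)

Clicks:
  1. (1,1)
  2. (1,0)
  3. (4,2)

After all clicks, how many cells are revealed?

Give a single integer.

Answer: 15

Derivation:
Click 1 (1,1) count=0: revealed 15 new [(0,0) (0,1) (0,2) (1,0) (1,1) (1,2) (2,0) (2,1) (2,2) (3,0) (3,1) (3,2) (4,0) (4,1) (4,2)] -> total=15
Click 2 (1,0) count=0: revealed 0 new [(none)] -> total=15
Click 3 (4,2) count=1: revealed 0 new [(none)] -> total=15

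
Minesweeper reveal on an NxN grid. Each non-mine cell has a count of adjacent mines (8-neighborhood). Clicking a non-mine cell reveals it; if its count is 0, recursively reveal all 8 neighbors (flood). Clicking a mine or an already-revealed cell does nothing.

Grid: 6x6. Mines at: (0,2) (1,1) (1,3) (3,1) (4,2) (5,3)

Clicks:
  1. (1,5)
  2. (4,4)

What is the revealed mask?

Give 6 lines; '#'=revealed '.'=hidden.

Click 1 (1,5) count=0: revealed 15 new [(0,4) (0,5) (1,4) (1,5) (2,3) (2,4) (2,5) (3,3) (3,4) (3,5) (4,3) (4,4) (4,5) (5,4) (5,5)] -> total=15
Click 2 (4,4) count=1: revealed 0 new [(none)] -> total=15

Answer: ....##
....##
...###
...###
...###
....##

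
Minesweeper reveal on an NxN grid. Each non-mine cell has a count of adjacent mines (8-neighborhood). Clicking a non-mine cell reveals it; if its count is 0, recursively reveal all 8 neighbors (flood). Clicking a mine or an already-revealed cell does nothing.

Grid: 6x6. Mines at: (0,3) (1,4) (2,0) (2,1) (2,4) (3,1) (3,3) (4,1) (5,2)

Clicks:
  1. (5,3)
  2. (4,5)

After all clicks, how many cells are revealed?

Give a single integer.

Answer: 8

Derivation:
Click 1 (5,3) count=1: revealed 1 new [(5,3)] -> total=1
Click 2 (4,5) count=0: revealed 7 new [(3,4) (3,5) (4,3) (4,4) (4,5) (5,4) (5,5)] -> total=8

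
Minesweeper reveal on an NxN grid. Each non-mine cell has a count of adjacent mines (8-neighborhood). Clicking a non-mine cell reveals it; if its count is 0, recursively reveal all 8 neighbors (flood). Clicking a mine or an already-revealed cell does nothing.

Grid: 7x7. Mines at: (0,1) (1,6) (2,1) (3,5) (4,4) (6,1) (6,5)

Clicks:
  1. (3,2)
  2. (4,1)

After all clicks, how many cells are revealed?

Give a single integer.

Click 1 (3,2) count=1: revealed 1 new [(3,2)] -> total=1
Click 2 (4,1) count=0: revealed 11 new [(3,0) (3,1) (3,3) (4,0) (4,1) (4,2) (4,3) (5,0) (5,1) (5,2) (5,3)] -> total=12

Answer: 12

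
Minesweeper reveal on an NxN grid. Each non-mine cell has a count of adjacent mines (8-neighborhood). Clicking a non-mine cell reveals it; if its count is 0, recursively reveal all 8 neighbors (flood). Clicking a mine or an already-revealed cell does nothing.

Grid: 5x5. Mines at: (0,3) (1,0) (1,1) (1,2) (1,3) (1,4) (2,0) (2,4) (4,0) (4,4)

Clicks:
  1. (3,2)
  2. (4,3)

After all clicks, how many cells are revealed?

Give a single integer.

Answer: 9

Derivation:
Click 1 (3,2) count=0: revealed 9 new [(2,1) (2,2) (2,3) (3,1) (3,2) (3,3) (4,1) (4,2) (4,3)] -> total=9
Click 2 (4,3) count=1: revealed 0 new [(none)] -> total=9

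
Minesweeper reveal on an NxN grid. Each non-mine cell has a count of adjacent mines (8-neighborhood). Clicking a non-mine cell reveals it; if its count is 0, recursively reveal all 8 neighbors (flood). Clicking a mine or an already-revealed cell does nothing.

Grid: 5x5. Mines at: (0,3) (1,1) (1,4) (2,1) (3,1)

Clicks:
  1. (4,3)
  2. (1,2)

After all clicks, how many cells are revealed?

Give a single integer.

Answer: 10

Derivation:
Click 1 (4,3) count=0: revealed 9 new [(2,2) (2,3) (2,4) (3,2) (3,3) (3,4) (4,2) (4,3) (4,4)] -> total=9
Click 2 (1,2) count=3: revealed 1 new [(1,2)] -> total=10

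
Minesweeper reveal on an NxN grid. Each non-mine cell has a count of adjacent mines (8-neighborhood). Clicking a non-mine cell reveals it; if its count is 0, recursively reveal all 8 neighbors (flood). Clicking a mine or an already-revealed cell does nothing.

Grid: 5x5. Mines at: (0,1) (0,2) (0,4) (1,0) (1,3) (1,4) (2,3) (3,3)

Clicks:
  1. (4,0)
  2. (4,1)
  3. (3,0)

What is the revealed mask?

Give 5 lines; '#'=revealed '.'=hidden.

Click 1 (4,0) count=0: revealed 9 new [(2,0) (2,1) (2,2) (3,0) (3,1) (3,2) (4,0) (4,1) (4,2)] -> total=9
Click 2 (4,1) count=0: revealed 0 new [(none)] -> total=9
Click 3 (3,0) count=0: revealed 0 new [(none)] -> total=9

Answer: .....
.....
###..
###..
###..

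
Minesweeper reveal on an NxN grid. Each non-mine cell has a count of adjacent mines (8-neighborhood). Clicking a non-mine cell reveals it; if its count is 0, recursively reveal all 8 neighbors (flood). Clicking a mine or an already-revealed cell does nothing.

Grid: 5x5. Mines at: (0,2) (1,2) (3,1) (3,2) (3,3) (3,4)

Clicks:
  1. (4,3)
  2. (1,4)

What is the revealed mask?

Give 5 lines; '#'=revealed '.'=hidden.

Answer: ...##
...##
...##
.....
...#.

Derivation:
Click 1 (4,3) count=3: revealed 1 new [(4,3)] -> total=1
Click 2 (1,4) count=0: revealed 6 new [(0,3) (0,4) (1,3) (1,4) (2,3) (2,4)] -> total=7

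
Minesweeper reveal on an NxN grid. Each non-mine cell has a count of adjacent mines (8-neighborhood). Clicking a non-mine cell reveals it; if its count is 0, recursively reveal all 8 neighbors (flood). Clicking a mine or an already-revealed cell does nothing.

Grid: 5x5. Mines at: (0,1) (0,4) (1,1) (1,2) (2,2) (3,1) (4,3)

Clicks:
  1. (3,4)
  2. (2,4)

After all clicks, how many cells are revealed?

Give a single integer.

Answer: 6

Derivation:
Click 1 (3,4) count=1: revealed 1 new [(3,4)] -> total=1
Click 2 (2,4) count=0: revealed 5 new [(1,3) (1,4) (2,3) (2,4) (3,3)] -> total=6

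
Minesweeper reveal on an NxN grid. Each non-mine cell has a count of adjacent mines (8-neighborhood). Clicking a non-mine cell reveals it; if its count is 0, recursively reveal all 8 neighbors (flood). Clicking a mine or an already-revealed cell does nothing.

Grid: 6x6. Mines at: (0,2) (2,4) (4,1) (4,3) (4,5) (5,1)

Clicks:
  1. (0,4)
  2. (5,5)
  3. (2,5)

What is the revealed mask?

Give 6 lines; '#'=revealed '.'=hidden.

Click 1 (0,4) count=0: revealed 6 new [(0,3) (0,4) (0,5) (1,3) (1,4) (1,5)] -> total=6
Click 2 (5,5) count=1: revealed 1 new [(5,5)] -> total=7
Click 3 (2,5) count=1: revealed 1 new [(2,5)] -> total=8

Answer: ...###
...###
.....#
......
......
.....#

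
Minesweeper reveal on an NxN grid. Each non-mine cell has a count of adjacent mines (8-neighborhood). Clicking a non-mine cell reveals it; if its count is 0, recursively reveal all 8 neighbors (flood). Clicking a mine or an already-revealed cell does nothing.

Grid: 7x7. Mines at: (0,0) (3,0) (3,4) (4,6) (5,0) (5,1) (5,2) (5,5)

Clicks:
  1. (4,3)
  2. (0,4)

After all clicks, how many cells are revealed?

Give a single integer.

Click 1 (4,3) count=2: revealed 1 new [(4,3)] -> total=1
Click 2 (0,4) count=0: revealed 25 new [(0,1) (0,2) (0,3) (0,4) (0,5) (0,6) (1,1) (1,2) (1,3) (1,4) (1,5) (1,6) (2,1) (2,2) (2,3) (2,4) (2,5) (2,6) (3,1) (3,2) (3,3) (3,5) (3,6) (4,1) (4,2)] -> total=26

Answer: 26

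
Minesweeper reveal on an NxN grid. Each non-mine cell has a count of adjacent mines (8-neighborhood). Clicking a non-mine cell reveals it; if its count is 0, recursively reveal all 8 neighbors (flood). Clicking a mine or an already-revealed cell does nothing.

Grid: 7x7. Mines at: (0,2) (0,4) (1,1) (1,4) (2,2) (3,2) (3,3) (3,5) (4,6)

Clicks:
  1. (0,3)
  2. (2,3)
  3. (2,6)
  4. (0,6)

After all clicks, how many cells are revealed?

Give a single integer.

Click 1 (0,3) count=3: revealed 1 new [(0,3)] -> total=1
Click 2 (2,3) count=4: revealed 1 new [(2,3)] -> total=2
Click 3 (2,6) count=1: revealed 1 new [(2,6)] -> total=3
Click 4 (0,6) count=0: revealed 5 new [(0,5) (0,6) (1,5) (1,6) (2,5)] -> total=8

Answer: 8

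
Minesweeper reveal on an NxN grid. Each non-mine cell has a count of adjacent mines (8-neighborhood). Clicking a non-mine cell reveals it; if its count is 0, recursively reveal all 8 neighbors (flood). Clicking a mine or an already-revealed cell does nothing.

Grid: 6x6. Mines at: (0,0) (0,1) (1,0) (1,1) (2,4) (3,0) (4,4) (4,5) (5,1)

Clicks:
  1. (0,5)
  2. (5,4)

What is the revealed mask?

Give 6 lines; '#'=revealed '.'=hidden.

Click 1 (0,5) count=0: revealed 8 new [(0,2) (0,3) (0,4) (0,5) (1,2) (1,3) (1,4) (1,5)] -> total=8
Click 2 (5,4) count=2: revealed 1 new [(5,4)] -> total=9

Answer: ..####
..####
......
......
......
....#.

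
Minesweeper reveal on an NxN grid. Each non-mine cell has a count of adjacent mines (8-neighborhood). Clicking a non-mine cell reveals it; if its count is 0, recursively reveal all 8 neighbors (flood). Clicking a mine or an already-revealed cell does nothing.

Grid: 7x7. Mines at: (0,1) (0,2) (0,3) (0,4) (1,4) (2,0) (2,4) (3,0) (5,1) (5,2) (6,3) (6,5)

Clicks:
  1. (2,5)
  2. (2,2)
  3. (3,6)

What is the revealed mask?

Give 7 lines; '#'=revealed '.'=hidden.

Answer: .....##
.###.##
.###.##
.######
.######
...####
.......

Derivation:
Click 1 (2,5) count=2: revealed 1 new [(2,5)] -> total=1
Click 2 (2,2) count=0: revealed 12 new [(1,1) (1,2) (1,3) (2,1) (2,2) (2,3) (3,1) (3,2) (3,3) (4,1) (4,2) (4,3)] -> total=13
Click 3 (3,6) count=0: revealed 15 new [(0,5) (0,6) (1,5) (1,6) (2,6) (3,4) (3,5) (3,6) (4,4) (4,5) (4,6) (5,3) (5,4) (5,5) (5,6)] -> total=28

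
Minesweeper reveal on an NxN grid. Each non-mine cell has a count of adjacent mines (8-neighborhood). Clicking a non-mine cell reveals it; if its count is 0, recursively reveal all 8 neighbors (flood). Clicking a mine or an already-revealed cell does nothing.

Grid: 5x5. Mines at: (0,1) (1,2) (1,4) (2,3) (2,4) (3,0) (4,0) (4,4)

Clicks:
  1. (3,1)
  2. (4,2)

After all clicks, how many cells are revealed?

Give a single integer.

Answer: 6

Derivation:
Click 1 (3,1) count=2: revealed 1 new [(3,1)] -> total=1
Click 2 (4,2) count=0: revealed 5 new [(3,2) (3,3) (4,1) (4,2) (4,3)] -> total=6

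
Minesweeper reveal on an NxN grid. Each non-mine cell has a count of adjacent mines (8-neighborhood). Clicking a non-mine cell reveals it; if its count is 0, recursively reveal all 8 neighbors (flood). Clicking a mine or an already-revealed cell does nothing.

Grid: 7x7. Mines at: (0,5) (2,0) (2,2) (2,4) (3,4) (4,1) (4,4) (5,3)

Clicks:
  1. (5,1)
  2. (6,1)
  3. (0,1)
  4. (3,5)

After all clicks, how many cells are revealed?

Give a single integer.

Answer: 17

Derivation:
Click 1 (5,1) count=1: revealed 1 new [(5,1)] -> total=1
Click 2 (6,1) count=0: revealed 5 new [(5,0) (5,2) (6,0) (6,1) (6,2)] -> total=6
Click 3 (0,1) count=0: revealed 10 new [(0,0) (0,1) (0,2) (0,3) (0,4) (1,0) (1,1) (1,2) (1,3) (1,4)] -> total=16
Click 4 (3,5) count=3: revealed 1 new [(3,5)] -> total=17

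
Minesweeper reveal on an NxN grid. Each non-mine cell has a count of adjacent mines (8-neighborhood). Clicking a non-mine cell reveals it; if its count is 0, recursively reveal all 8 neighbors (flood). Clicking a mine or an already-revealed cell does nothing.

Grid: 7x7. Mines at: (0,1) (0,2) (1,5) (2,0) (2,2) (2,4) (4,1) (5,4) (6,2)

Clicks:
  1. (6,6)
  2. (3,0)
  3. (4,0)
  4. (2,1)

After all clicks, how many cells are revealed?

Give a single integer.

Answer: 13

Derivation:
Click 1 (6,6) count=0: revealed 10 new [(2,5) (2,6) (3,5) (3,6) (4,5) (4,6) (5,5) (5,6) (6,5) (6,6)] -> total=10
Click 2 (3,0) count=2: revealed 1 new [(3,0)] -> total=11
Click 3 (4,0) count=1: revealed 1 new [(4,0)] -> total=12
Click 4 (2,1) count=2: revealed 1 new [(2,1)] -> total=13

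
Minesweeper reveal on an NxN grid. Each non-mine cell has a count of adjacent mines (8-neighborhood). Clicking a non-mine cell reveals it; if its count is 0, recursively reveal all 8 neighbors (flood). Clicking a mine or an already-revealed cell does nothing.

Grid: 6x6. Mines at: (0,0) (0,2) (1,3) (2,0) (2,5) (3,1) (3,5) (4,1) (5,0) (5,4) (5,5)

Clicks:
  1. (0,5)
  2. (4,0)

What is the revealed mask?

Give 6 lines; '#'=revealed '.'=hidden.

Click 1 (0,5) count=0: revealed 4 new [(0,4) (0,5) (1,4) (1,5)] -> total=4
Click 2 (4,0) count=3: revealed 1 new [(4,0)] -> total=5

Answer: ....##
....##
......
......
#.....
......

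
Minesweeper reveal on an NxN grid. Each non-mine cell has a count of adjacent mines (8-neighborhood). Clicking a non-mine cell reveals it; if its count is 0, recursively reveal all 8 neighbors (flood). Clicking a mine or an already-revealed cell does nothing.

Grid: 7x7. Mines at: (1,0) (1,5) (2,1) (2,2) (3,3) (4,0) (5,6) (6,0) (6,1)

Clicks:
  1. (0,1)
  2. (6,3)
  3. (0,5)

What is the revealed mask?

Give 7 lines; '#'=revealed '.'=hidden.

Click 1 (0,1) count=1: revealed 1 new [(0,1)] -> total=1
Click 2 (6,3) count=0: revealed 12 new [(4,2) (4,3) (4,4) (4,5) (5,2) (5,3) (5,4) (5,5) (6,2) (6,3) (6,4) (6,5)] -> total=13
Click 3 (0,5) count=1: revealed 1 new [(0,5)] -> total=14

Answer: .#...#.
.......
.......
.......
..####.
..####.
..####.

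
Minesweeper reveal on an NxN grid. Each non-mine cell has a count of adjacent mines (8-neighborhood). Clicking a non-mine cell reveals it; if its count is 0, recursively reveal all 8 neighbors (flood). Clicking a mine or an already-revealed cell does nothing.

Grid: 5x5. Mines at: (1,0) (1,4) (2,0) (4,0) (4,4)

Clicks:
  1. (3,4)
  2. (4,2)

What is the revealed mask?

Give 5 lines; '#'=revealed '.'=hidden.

Answer: .###.
.###.
.###.
.####
.###.

Derivation:
Click 1 (3,4) count=1: revealed 1 new [(3,4)] -> total=1
Click 2 (4,2) count=0: revealed 15 new [(0,1) (0,2) (0,3) (1,1) (1,2) (1,3) (2,1) (2,2) (2,3) (3,1) (3,2) (3,3) (4,1) (4,2) (4,3)] -> total=16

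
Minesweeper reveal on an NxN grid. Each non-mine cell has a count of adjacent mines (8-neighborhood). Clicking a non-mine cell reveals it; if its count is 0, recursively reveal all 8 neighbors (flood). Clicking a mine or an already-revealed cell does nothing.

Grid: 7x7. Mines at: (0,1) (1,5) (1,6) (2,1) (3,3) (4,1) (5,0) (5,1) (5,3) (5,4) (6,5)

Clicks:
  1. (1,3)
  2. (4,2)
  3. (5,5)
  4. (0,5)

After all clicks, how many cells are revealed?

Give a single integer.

Click 1 (1,3) count=0: revealed 9 new [(0,2) (0,3) (0,4) (1,2) (1,3) (1,4) (2,2) (2,3) (2,4)] -> total=9
Click 2 (4,2) count=4: revealed 1 new [(4,2)] -> total=10
Click 3 (5,5) count=2: revealed 1 new [(5,5)] -> total=11
Click 4 (0,5) count=2: revealed 1 new [(0,5)] -> total=12

Answer: 12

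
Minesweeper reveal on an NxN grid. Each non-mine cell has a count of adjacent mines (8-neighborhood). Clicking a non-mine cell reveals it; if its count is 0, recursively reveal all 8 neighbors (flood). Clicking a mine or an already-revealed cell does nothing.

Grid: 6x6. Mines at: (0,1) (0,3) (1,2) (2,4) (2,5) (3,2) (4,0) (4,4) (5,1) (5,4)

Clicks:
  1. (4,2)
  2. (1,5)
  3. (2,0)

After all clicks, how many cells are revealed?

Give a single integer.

Answer: 8

Derivation:
Click 1 (4,2) count=2: revealed 1 new [(4,2)] -> total=1
Click 2 (1,5) count=2: revealed 1 new [(1,5)] -> total=2
Click 3 (2,0) count=0: revealed 6 new [(1,0) (1,1) (2,0) (2,1) (3,0) (3,1)] -> total=8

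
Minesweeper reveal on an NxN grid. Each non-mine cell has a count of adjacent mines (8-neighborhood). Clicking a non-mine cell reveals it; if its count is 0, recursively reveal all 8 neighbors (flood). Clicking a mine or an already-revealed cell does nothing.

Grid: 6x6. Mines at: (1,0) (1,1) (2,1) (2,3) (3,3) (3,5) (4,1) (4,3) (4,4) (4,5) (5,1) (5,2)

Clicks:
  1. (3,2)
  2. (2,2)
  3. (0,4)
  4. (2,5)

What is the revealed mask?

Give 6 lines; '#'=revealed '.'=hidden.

Click 1 (3,2) count=5: revealed 1 new [(3,2)] -> total=1
Click 2 (2,2) count=4: revealed 1 new [(2,2)] -> total=2
Click 3 (0,4) count=0: revealed 10 new [(0,2) (0,3) (0,4) (0,5) (1,2) (1,3) (1,4) (1,5) (2,4) (2,5)] -> total=12
Click 4 (2,5) count=1: revealed 0 new [(none)] -> total=12

Answer: ..####
..####
..#.##
..#...
......
......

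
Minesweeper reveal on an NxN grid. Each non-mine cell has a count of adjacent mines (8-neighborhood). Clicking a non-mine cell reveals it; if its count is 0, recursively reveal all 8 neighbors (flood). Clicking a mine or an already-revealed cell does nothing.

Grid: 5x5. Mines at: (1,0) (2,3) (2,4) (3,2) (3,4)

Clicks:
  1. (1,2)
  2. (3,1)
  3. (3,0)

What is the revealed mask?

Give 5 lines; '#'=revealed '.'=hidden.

Answer: .....
..#..
##...
##...
##...

Derivation:
Click 1 (1,2) count=1: revealed 1 new [(1,2)] -> total=1
Click 2 (3,1) count=1: revealed 1 new [(3,1)] -> total=2
Click 3 (3,0) count=0: revealed 5 new [(2,0) (2,1) (3,0) (4,0) (4,1)] -> total=7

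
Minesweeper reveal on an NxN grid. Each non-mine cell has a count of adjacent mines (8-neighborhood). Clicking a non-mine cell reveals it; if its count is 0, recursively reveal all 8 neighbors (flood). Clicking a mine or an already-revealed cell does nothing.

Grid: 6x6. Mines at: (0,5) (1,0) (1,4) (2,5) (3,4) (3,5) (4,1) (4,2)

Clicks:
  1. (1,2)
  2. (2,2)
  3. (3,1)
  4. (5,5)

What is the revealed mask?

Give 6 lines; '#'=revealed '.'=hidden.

Answer: .###..
.###..
.###..
.###..
...###
...###

Derivation:
Click 1 (1,2) count=0: revealed 12 new [(0,1) (0,2) (0,3) (1,1) (1,2) (1,3) (2,1) (2,2) (2,3) (3,1) (3,2) (3,3)] -> total=12
Click 2 (2,2) count=0: revealed 0 new [(none)] -> total=12
Click 3 (3,1) count=2: revealed 0 new [(none)] -> total=12
Click 4 (5,5) count=0: revealed 6 new [(4,3) (4,4) (4,5) (5,3) (5,4) (5,5)] -> total=18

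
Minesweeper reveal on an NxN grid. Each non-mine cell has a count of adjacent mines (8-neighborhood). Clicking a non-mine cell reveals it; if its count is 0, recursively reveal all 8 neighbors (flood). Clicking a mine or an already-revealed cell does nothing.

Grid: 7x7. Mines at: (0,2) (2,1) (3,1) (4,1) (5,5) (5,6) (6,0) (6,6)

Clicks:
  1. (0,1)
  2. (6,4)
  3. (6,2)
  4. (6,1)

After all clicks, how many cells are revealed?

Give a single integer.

Click 1 (0,1) count=1: revealed 1 new [(0,1)] -> total=1
Click 2 (6,4) count=1: revealed 1 new [(6,4)] -> total=2
Click 3 (6,2) count=0: revealed 31 new [(0,3) (0,4) (0,5) (0,6) (1,2) (1,3) (1,4) (1,5) (1,6) (2,2) (2,3) (2,4) (2,5) (2,6) (3,2) (3,3) (3,4) (3,5) (3,6) (4,2) (4,3) (4,4) (4,5) (4,6) (5,1) (5,2) (5,3) (5,4) (6,1) (6,2) (6,3)] -> total=33
Click 4 (6,1) count=1: revealed 0 new [(none)] -> total=33

Answer: 33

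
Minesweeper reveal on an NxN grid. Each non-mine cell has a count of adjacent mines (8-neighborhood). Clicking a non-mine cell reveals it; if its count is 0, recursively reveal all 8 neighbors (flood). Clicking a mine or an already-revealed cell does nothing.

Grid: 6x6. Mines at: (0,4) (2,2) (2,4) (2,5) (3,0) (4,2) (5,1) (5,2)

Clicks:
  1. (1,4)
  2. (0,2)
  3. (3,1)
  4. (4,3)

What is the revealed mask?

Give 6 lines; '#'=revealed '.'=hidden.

Click 1 (1,4) count=3: revealed 1 new [(1,4)] -> total=1
Click 2 (0,2) count=0: revealed 10 new [(0,0) (0,1) (0,2) (0,3) (1,0) (1,1) (1,2) (1,3) (2,0) (2,1)] -> total=11
Click 3 (3,1) count=3: revealed 1 new [(3,1)] -> total=12
Click 4 (4,3) count=2: revealed 1 new [(4,3)] -> total=13

Answer: ####..
#####.
##....
.#....
...#..
......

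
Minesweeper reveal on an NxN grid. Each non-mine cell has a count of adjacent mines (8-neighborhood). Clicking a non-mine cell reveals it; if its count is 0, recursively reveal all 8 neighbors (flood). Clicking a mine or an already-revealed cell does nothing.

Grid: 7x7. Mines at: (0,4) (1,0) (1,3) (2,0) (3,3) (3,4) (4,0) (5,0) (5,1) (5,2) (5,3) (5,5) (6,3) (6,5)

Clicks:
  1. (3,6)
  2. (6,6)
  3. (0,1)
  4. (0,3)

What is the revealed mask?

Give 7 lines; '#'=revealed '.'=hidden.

Answer: .#.#.##
.....##
.....##
.....##
.....##
.......
......#

Derivation:
Click 1 (3,6) count=0: revealed 10 new [(0,5) (0,6) (1,5) (1,6) (2,5) (2,6) (3,5) (3,6) (4,5) (4,6)] -> total=10
Click 2 (6,6) count=2: revealed 1 new [(6,6)] -> total=11
Click 3 (0,1) count=1: revealed 1 new [(0,1)] -> total=12
Click 4 (0,3) count=2: revealed 1 new [(0,3)] -> total=13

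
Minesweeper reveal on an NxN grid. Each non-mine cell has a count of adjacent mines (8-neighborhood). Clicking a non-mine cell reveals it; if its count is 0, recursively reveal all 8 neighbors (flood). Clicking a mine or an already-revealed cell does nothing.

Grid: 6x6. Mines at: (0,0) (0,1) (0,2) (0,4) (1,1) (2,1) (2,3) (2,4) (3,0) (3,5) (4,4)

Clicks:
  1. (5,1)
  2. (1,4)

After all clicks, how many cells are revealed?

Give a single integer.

Click 1 (5,1) count=0: revealed 11 new [(3,1) (3,2) (3,3) (4,0) (4,1) (4,2) (4,3) (5,0) (5,1) (5,2) (5,3)] -> total=11
Click 2 (1,4) count=3: revealed 1 new [(1,4)] -> total=12

Answer: 12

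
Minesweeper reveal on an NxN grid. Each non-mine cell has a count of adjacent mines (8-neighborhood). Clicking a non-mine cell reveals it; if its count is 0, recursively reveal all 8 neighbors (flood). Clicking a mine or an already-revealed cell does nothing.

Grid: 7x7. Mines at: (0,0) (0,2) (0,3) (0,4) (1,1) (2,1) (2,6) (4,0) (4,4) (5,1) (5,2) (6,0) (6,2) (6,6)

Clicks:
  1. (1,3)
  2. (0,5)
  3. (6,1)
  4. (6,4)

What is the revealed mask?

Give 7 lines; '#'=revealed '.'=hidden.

Click 1 (1,3) count=3: revealed 1 new [(1,3)] -> total=1
Click 2 (0,5) count=1: revealed 1 new [(0,5)] -> total=2
Click 3 (6,1) count=4: revealed 1 new [(6,1)] -> total=3
Click 4 (6,4) count=0: revealed 6 new [(5,3) (5,4) (5,5) (6,3) (6,4) (6,5)] -> total=9

Answer: .....#.
...#...
.......
.......
.......
...###.
.#.###.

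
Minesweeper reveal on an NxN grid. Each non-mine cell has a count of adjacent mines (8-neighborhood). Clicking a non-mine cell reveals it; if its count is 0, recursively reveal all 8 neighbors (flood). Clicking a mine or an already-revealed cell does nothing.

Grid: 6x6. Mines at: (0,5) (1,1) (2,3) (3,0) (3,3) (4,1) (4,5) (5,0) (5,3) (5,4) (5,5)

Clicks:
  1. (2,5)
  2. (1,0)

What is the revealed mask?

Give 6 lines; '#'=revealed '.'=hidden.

Answer: ......
#...##
....##
....##
......
......

Derivation:
Click 1 (2,5) count=0: revealed 6 new [(1,4) (1,5) (2,4) (2,5) (3,4) (3,5)] -> total=6
Click 2 (1,0) count=1: revealed 1 new [(1,0)] -> total=7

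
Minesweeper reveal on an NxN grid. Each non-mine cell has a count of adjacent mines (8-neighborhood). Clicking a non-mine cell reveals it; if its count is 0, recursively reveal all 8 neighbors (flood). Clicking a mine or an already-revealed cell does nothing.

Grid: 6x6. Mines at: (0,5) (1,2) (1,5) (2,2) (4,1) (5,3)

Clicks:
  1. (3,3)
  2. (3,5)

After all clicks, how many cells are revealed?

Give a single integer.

Answer: 11

Derivation:
Click 1 (3,3) count=1: revealed 1 new [(3,3)] -> total=1
Click 2 (3,5) count=0: revealed 10 new [(2,3) (2,4) (2,5) (3,4) (3,5) (4,3) (4,4) (4,5) (5,4) (5,5)] -> total=11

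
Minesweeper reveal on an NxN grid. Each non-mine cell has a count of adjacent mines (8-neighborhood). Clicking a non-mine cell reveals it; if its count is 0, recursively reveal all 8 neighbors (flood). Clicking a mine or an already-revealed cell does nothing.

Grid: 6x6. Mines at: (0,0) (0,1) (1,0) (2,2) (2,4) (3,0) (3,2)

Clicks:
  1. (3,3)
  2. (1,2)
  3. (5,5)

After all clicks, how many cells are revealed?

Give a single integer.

Click 1 (3,3) count=3: revealed 1 new [(3,3)] -> total=1
Click 2 (1,2) count=2: revealed 1 new [(1,2)] -> total=2
Click 3 (5,5) count=0: revealed 14 new [(3,4) (3,5) (4,0) (4,1) (4,2) (4,3) (4,4) (4,5) (5,0) (5,1) (5,2) (5,3) (5,4) (5,5)] -> total=16

Answer: 16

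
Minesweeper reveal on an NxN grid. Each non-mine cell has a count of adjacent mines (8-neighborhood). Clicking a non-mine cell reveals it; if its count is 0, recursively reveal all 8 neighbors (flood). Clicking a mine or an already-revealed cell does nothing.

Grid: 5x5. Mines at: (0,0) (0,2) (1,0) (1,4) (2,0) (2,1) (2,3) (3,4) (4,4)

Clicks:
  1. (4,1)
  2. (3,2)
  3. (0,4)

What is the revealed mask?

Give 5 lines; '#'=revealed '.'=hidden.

Click 1 (4,1) count=0: revealed 8 new [(3,0) (3,1) (3,2) (3,3) (4,0) (4,1) (4,2) (4,3)] -> total=8
Click 2 (3,2) count=2: revealed 0 new [(none)] -> total=8
Click 3 (0,4) count=1: revealed 1 new [(0,4)] -> total=9

Answer: ....#
.....
.....
####.
####.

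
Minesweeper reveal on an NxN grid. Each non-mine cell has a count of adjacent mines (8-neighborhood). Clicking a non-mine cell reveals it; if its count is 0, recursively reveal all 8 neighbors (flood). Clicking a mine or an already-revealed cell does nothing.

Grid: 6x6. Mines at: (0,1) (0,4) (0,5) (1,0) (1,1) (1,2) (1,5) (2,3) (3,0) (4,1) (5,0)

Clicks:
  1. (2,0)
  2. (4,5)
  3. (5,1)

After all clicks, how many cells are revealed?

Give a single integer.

Answer: 16

Derivation:
Click 1 (2,0) count=3: revealed 1 new [(2,0)] -> total=1
Click 2 (4,5) count=0: revealed 14 new [(2,4) (2,5) (3,2) (3,3) (3,4) (3,5) (4,2) (4,3) (4,4) (4,5) (5,2) (5,3) (5,4) (5,5)] -> total=15
Click 3 (5,1) count=2: revealed 1 new [(5,1)] -> total=16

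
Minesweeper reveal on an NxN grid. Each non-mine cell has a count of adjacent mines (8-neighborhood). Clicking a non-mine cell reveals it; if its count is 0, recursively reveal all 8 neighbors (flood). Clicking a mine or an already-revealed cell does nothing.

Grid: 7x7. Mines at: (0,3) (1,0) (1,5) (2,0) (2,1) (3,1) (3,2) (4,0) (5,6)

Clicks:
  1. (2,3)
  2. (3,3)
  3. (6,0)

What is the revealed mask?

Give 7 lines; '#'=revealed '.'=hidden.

Click 1 (2,3) count=1: revealed 1 new [(2,3)] -> total=1
Click 2 (3,3) count=1: revealed 1 new [(3,3)] -> total=2
Click 3 (6,0) count=0: revealed 24 new [(2,4) (2,5) (2,6) (3,4) (3,5) (3,6) (4,1) (4,2) (4,3) (4,4) (4,5) (4,6) (5,0) (5,1) (5,2) (5,3) (5,4) (5,5) (6,0) (6,1) (6,2) (6,3) (6,4) (6,5)] -> total=26

Answer: .......
.......
...####
...####
.######
######.
######.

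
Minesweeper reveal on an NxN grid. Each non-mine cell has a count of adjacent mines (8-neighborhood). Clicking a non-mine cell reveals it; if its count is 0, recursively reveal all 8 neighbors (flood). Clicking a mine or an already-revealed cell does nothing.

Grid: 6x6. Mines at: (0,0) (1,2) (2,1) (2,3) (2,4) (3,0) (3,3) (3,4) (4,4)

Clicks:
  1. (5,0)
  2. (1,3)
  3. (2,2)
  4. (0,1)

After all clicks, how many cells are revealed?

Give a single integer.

Answer: 11

Derivation:
Click 1 (5,0) count=0: revealed 8 new [(4,0) (4,1) (4,2) (4,3) (5,0) (5,1) (5,2) (5,3)] -> total=8
Click 2 (1,3) count=3: revealed 1 new [(1,3)] -> total=9
Click 3 (2,2) count=4: revealed 1 new [(2,2)] -> total=10
Click 4 (0,1) count=2: revealed 1 new [(0,1)] -> total=11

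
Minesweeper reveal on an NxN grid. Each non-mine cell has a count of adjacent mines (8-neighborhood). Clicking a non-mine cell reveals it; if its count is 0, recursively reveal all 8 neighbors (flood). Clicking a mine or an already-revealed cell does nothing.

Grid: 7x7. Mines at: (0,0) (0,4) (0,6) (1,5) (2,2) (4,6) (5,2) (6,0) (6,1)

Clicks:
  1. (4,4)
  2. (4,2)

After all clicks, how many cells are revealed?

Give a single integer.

Answer: 18

Derivation:
Click 1 (4,4) count=0: revealed 17 new [(2,3) (2,4) (2,5) (3,3) (3,4) (3,5) (4,3) (4,4) (4,5) (5,3) (5,4) (5,5) (5,6) (6,3) (6,4) (6,5) (6,6)] -> total=17
Click 2 (4,2) count=1: revealed 1 new [(4,2)] -> total=18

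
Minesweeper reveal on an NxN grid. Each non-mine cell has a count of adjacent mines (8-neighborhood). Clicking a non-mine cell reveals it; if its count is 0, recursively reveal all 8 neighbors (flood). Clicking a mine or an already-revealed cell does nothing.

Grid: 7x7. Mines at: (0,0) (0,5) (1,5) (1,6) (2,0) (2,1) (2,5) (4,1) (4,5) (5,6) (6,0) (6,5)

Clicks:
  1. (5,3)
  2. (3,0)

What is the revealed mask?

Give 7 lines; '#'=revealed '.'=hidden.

Click 1 (5,3) count=0: revealed 25 new [(0,1) (0,2) (0,3) (0,4) (1,1) (1,2) (1,3) (1,4) (2,2) (2,3) (2,4) (3,2) (3,3) (3,4) (4,2) (4,3) (4,4) (5,1) (5,2) (5,3) (5,4) (6,1) (6,2) (6,3) (6,4)] -> total=25
Click 2 (3,0) count=3: revealed 1 new [(3,0)] -> total=26

Answer: .####..
.####..
..###..
#.###..
..###..
.####..
.####..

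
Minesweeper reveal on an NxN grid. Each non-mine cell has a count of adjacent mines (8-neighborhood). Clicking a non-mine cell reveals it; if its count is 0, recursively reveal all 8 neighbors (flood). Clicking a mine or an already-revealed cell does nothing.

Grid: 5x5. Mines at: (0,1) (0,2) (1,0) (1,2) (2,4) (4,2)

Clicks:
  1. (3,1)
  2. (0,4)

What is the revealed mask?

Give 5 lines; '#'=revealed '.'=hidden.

Answer: ...##
...##
.....
.#...
.....

Derivation:
Click 1 (3,1) count=1: revealed 1 new [(3,1)] -> total=1
Click 2 (0,4) count=0: revealed 4 new [(0,3) (0,4) (1,3) (1,4)] -> total=5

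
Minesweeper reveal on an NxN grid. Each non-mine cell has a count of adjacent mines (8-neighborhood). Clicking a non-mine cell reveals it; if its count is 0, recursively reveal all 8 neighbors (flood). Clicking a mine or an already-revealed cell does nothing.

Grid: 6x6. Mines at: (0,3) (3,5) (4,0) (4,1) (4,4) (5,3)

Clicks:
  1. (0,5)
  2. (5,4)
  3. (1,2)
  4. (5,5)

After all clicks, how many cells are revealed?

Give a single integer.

Answer: 9

Derivation:
Click 1 (0,5) count=0: revealed 6 new [(0,4) (0,5) (1,4) (1,5) (2,4) (2,5)] -> total=6
Click 2 (5,4) count=2: revealed 1 new [(5,4)] -> total=7
Click 3 (1,2) count=1: revealed 1 new [(1,2)] -> total=8
Click 4 (5,5) count=1: revealed 1 new [(5,5)] -> total=9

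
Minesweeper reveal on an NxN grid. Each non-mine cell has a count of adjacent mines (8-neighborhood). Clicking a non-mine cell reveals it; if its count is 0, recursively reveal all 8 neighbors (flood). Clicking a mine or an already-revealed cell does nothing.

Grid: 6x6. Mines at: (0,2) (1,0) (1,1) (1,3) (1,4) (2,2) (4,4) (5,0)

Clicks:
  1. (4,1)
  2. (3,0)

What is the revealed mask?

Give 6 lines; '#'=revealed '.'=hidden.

Answer: ......
......
##....
##....
##....
......

Derivation:
Click 1 (4,1) count=1: revealed 1 new [(4,1)] -> total=1
Click 2 (3,0) count=0: revealed 5 new [(2,0) (2,1) (3,0) (3,1) (4,0)] -> total=6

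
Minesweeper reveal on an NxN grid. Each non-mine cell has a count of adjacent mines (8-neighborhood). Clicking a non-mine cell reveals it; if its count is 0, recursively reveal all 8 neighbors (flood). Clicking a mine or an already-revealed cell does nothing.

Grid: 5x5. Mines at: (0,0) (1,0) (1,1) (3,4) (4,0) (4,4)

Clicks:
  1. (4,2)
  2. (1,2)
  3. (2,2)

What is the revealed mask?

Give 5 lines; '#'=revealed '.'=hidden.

Click 1 (4,2) count=0: revealed 9 new [(2,1) (2,2) (2,3) (3,1) (3,2) (3,3) (4,1) (4,2) (4,3)] -> total=9
Click 2 (1,2) count=1: revealed 1 new [(1,2)] -> total=10
Click 3 (2,2) count=1: revealed 0 new [(none)] -> total=10

Answer: .....
..#..
.###.
.###.
.###.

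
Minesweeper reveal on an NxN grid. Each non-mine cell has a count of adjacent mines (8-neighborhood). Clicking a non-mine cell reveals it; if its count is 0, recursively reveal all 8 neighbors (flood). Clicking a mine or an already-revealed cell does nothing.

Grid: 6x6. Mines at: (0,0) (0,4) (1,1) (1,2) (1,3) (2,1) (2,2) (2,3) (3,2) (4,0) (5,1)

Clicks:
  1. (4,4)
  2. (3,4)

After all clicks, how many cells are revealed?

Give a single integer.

Answer: 15

Derivation:
Click 1 (4,4) count=0: revealed 15 new [(1,4) (1,5) (2,4) (2,5) (3,3) (3,4) (3,5) (4,2) (4,3) (4,4) (4,5) (5,2) (5,3) (5,4) (5,5)] -> total=15
Click 2 (3,4) count=1: revealed 0 new [(none)] -> total=15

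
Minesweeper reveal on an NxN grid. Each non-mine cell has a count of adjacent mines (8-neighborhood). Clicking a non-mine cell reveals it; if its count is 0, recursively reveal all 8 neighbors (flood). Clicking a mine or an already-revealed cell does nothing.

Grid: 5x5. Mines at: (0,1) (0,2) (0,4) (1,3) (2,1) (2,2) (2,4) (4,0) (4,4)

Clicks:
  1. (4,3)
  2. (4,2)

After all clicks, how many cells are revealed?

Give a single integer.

Click 1 (4,3) count=1: revealed 1 new [(4,3)] -> total=1
Click 2 (4,2) count=0: revealed 5 new [(3,1) (3,2) (3,3) (4,1) (4,2)] -> total=6

Answer: 6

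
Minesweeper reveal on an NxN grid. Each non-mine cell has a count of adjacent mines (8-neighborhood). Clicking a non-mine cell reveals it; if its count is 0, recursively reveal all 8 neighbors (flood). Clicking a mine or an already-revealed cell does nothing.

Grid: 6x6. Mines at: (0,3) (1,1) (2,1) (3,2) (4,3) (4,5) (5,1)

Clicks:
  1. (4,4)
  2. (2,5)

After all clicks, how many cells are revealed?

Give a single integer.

Answer: 12

Derivation:
Click 1 (4,4) count=2: revealed 1 new [(4,4)] -> total=1
Click 2 (2,5) count=0: revealed 11 new [(0,4) (0,5) (1,3) (1,4) (1,5) (2,3) (2,4) (2,5) (3,3) (3,4) (3,5)] -> total=12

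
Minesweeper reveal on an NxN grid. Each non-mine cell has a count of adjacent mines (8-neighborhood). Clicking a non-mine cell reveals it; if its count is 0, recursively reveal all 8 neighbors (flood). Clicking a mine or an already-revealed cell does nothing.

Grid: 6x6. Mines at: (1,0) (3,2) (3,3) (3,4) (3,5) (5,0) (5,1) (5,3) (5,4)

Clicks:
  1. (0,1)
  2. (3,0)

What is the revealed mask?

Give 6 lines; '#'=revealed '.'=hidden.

Click 1 (0,1) count=1: revealed 1 new [(0,1)] -> total=1
Click 2 (3,0) count=0: revealed 6 new [(2,0) (2,1) (3,0) (3,1) (4,0) (4,1)] -> total=7

Answer: .#....
......
##....
##....
##....
......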